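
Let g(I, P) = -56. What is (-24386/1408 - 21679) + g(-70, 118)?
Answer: -15313633/704 ≈ -21752.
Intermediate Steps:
(-24386/1408 - 21679) + g(-70, 118) = (-24386/1408 - 21679) - 56 = (-24386*1/1408 - 21679) - 56 = (-12193/704 - 21679) - 56 = -15274209/704 - 56 = -15313633/704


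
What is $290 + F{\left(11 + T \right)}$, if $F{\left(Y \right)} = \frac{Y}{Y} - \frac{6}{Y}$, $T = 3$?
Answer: $\frac{2034}{7} \approx 290.57$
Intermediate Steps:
$F{\left(Y \right)} = 1 - \frac{6}{Y}$
$290 + F{\left(11 + T \right)} = 290 + \frac{-6 + \left(11 + 3\right)}{11 + 3} = 290 + \frac{-6 + 14}{14} = 290 + \frac{1}{14} \cdot 8 = 290 + \frac{4}{7} = \frac{2034}{7}$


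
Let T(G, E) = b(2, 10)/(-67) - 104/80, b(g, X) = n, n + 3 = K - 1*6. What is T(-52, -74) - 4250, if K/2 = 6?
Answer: -2848401/670 ≈ -4251.3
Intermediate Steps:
K = 12 (K = 2*6 = 12)
n = 3 (n = -3 + (12 - 1*6) = -3 + (12 - 6) = -3 + 6 = 3)
b(g, X) = 3
T(G, E) = -901/670 (T(G, E) = 3/(-67) - 104/80 = 3*(-1/67) - 104*1/80 = -3/67 - 13/10 = -901/670)
T(-52, -74) - 4250 = -901/670 - 4250 = -2848401/670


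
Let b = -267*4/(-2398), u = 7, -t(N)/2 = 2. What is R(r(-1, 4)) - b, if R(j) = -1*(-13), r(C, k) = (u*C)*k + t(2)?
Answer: 15053/1199 ≈ 12.555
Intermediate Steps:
t(N) = -4 (t(N) = -2*2 = -4)
r(C, k) = -4 + 7*C*k (r(C, k) = (7*C)*k - 4 = 7*C*k - 4 = -4 + 7*C*k)
R(j) = 13
b = 534/1199 (b = -1068*(-1/2398) = 534/1199 ≈ 0.44537)
R(r(-1, 4)) - b = 13 - 1*534/1199 = 13 - 534/1199 = 15053/1199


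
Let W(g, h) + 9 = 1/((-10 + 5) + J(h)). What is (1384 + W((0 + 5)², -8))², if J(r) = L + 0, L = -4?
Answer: 153115876/81 ≈ 1.8903e+6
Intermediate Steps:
J(r) = -4 (J(r) = -4 + 0 = -4)
W(g, h) = -82/9 (W(g, h) = -9 + 1/((-10 + 5) - 4) = -9 + 1/(-5 - 4) = -9 + 1/(-9) = -9 - ⅑ = -82/9)
(1384 + W((0 + 5)², -8))² = (1384 - 82/9)² = (12374/9)² = 153115876/81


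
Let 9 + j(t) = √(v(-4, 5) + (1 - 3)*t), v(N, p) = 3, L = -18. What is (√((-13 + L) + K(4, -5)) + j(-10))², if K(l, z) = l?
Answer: (-9 + √23 + 3*I*√3)² ≈ -9.325 - 43.691*I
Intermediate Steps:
j(t) = -9 + √(3 - 2*t) (j(t) = -9 + √(3 + (1 - 3)*t) = -9 + √(3 - 2*t))
(√((-13 + L) + K(4, -5)) + j(-10))² = (√((-13 - 18) + 4) + (-9 + √(3 - 2*(-10))))² = (√(-31 + 4) + (-9 + √(3 + 20)))² = (√(-27) + (-9 + √23))² = (3*I*√3 + (-9 + √23))² = (-9 + √23 + 3*I*√3)²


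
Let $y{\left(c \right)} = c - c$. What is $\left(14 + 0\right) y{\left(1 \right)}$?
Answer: $0$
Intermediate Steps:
$y{\left(c \right)} = 0$
$\left(14 + 0\right) y{\left(1 \right)} = \left(14 + 0\right) 0 = 14 \cdot 0 = 0$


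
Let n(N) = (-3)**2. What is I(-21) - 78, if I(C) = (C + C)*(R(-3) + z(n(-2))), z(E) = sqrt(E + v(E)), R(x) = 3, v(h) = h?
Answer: -204 - 126*sqrt(2) ≈ -382.19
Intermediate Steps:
n(N) = 9
z(E) = sqrt(2)*sqrt(E) (z(E) = sqrt(E + E) = sqrt(2*E) = sqrt(2)*sqrt(E))
I(C) = 2*C*(3 + 3*sqrt(2)) (I(C) = (C + C)*(3 + sqrt(2)*sqrt(9)) = (2*C)*(3 + sqrt(2)*3) = (2*C)*(3 + 3*sqrt(2)) = 2*C*(3 + 3*sqrt(2)))
I(-21) - 78 = 6*(-21)*(1 + sqrt(2)) - 78 = (-126 - 126*sqrt(2)) - 78 = -204 - 126*sqrt(2)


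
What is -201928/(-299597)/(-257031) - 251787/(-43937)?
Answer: 19389029470037473/3383400166168059 ≈ 5.7306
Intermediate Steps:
-201928/(-299597)/(-257031) - 251787/(-43937) = -201928*(-1/299597)*(-1/257031) - 251787*(-1/43937) = (201928/299597)*(-1/257031) + 251787/43937 = -201928/77005716507 + 251787/43937 = 19389029470037473/3383400166168059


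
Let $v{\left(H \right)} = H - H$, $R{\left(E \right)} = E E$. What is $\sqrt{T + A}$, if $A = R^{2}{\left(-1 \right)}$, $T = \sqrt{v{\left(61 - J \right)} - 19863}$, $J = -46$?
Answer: $\sqrt{1 + 3 i \sqrt{2207}} \approx 8.4244 + 8.3648 i$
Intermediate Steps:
$R{\left(E \right)} = E^{2}$
$v{\left(H \right)} = 0$
$T = 3 i \sqrt{2207}$ ($T = \sqrt{0 - 19863} = \sqrt{-19863} = 3 i \sqrt{2207} \approx 140.94 i$)
$A = 1$ ($A = \left(\left(-1\right)^{2}\right)^{2} = 1^{2} = 1$)
$\sqrt{T + A} = \sqrt{3 i \sqrt{2207} + 1} = \sqrt{1 + 3 i \sqrt{2207}}$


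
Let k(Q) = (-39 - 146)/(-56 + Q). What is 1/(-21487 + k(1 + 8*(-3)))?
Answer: -79/1697288 ≈ -4.6545e-5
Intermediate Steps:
k(Q) = -185/(-56 + Q)
1/(-21487 + k(1 + 8*(-3))) = 1/(-21487 - 185/(-56 + (1 + 8*(-3)))) = 1/(-21487 - 185/(-56 + (1 - 24))) = 1/(-21487 - 185/(-56 - 23)) = 1/(-21487 - 185/(-79)) = 1/(-21487 - 185*(-1/79)) = 1/(-21487 + 185/79) = 1/(-1697288/79) = -79/1697288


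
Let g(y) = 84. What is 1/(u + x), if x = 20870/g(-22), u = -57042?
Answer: -42/2385329 ≈ -1.7608e-5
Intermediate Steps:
x = 10435/42 (x = 20870/84 = 20870*(1/84) = 10435/42 ≈ 248.45)
1/(u + x) = 1/(-57042 + 10435/42) = 1/(-2385329/42) = -42/2385329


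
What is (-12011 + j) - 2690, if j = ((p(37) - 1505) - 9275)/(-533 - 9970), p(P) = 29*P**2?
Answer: -154433524/10503 ≈ -14704.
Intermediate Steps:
j = -28921/10503 (j = ((29*37**2 - 1505) - 9275)/(-533 - 9970) = ((29*1369 - 1505) - 9275)/(-10503) = ((39701 - 1505) - 9275)*(-1/10503) = (38196 - 9275)*(-1/10503) = 28921*(-1/10503) = -28921/10503 ≈ -2.7536)
(-12011 + j) - 2690 = (-12011 - 28921/10503) - 2690 = -126180454/10503 - 2690 = -154433524/10503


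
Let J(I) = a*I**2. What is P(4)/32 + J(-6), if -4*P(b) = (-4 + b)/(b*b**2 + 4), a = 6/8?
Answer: 27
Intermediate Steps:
a = 3/4 (a = 6*(1/8) = 3/4 ≈ 0.75000)
J(I) = 3*I**2/4
P(b) = -(-4 + b)/(4*(4 + b**3)) (P(b) = -(-4 + b)/(4*(b*b**2 + 4)) = -(-4 + b)/(4*(b**3 + 4)) = -(-4 + b)/(4*(4 + b**3)))
P(4)/32 + J(-6) = ((4 - 1*4)/(4*(4 + 4**3)))/32 + (3/4)*(-6)**2 = ((4 - 4)/(4*(4 + 64)))*(1/32) + (3/4)*36 = ((1/4)*0/68)*(1/32) + 27 = ((1/4)*(1/68)*0)*(1/32) + 27 = 0*(1/32) + 27 = 0 + 27 = 27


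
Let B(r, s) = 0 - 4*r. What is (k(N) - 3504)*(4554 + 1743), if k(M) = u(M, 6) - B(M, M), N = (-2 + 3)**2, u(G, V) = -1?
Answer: -22045797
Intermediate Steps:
B(r, s) = -4*r
N = 1 (N = 1**2 = 1)
k(M) = -1 + 4*M (k(M) = -1 - (-4)*M = -1 + 4*M)
(k(N) - 3504)*(4554 + 1743) = ((-1 + 4*1) - 3504)*(4554 + 1743) = ((-1 + 4) - 3504)*6297 = (3 - 3504)*6297 = -3501*6297 = -22045797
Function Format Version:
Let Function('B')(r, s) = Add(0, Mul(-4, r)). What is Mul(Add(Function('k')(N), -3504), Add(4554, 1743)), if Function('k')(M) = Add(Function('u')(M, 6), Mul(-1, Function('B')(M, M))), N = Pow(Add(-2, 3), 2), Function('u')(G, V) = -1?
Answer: -22045797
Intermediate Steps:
Function('B')(r, s) = Mul(-4, r)
N = 1 (N = Pow(1, 2) = 1)
Function('k')(M) = Add(-1, Mul(4, M)) (Function('k')(M) = Add(-1, Mul(-1, Mul(-4, M))) = Add(-1, Mul(4, M)))
Mul(Add(Function('k')(N), -3504), Add(4554, 1743)) = Mul(Add(Add(-1, Mul(4, 1)), -3504), Add(4554, 1743)) = Mul(Add(Add(-1, 4), -3504), 6297) = Mul(Add(3, -3504), 6297) = Mul(-3501, 6297) = -22045797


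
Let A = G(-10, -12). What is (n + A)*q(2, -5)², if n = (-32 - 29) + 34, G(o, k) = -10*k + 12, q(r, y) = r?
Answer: 420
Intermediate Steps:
G(o, k) = 12 - 10*k
A = 132 (A = 12 - 10*(-12) = 12 + 120 = 132)
n = -27 (n = -61 + 34 = -27)
(n + A)*q(2, -5)² = (-27 + 132)*2² = 105*4 = 420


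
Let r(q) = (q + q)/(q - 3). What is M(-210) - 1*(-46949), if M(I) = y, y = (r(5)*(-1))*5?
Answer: 46924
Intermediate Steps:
r(q) = 2*q/(-3 + q) (r(q) = (2*q)/(-3 + q) = 2*q/(-3 + q))
y = -25 (y = ((2*5/(-3 + 5))*(-1))*5 = ((2*5/2)*(-1))*5 = ((2*5*(1/2))*(-1))*5 = (5*(-1))*5 = -5*5 = -25)
M(I) = -25
M(-210) - 1*(-46949) = -25 - 1*(-46949) = -25 + 46949 = 46924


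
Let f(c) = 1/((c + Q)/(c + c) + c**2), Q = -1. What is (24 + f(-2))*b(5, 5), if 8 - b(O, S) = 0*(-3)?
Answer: 3680/19 ≈ 193.68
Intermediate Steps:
b(O, S) = 8 (b(O, S) = 8 - 0*(-3) = 8 - 1*0 = 8 + 0 = 8)
f(c) = 1/(c**2 + (-1 + c)/(2*c)) (f(c) = 1/((c - 1)/(c + c) + c**2) = 1/((-1 + c)/((2*c)) + c**2) = 1/((-1 + c)*(1/(2*c)) + c**2) = 1/((-1 + c)/(2*c) + c**2) = 1/(c**2 + (-1 + c)/(2*c)))
(24 + f(-2))*b(5, 5) = (24 + 2*(-2)/(-1 - 2 + 2*(-2)**3))*8 = (24 + 2*(-2)/(-1 - 2 + 2*(-8)))*8 = (24 + 2*(-2)/(-1 - 2 - 16))*8 = (24 + 2*(-2)/(-19))*8 = (24 + 2*(-2)*(-1/19))*8 = (24 + 4/19)*8 = (460/19)*8 = 3680/19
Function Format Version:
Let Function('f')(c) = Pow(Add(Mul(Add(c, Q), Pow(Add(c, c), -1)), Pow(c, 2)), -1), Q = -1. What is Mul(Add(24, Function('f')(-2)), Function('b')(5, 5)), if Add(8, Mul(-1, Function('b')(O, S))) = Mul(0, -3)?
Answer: Rational(3680, 19) ≈ 193.68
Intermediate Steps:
Function('b')(O, S) = 8 (Function('b')(O, S) = Add(8, Mul(-1, Mul(0, -3))) = Add(8, Mul(-1, 0)) = Add(8, 0) = 8)
Function('f')(c) = Pow(Add(Pow(c, 2), Mul(Rational(1, 2), Pow(c, -1), Add(-1, c))), -1) (Function('f')(c) = Pow(Add(Mul(Add(c, -1), Pow(Add(c, c), -1)), Pow(c, 2)), -1) = Pow(Add(Mul(Add(-1, c), Pow(Mul(2, c), -1)), Pow(c, 2)), -1) = Pow(Add(Mul(Add(-1, c), Mul(Rational(1, 2), Pow(c, -1))), Pow(c, 2)), -1) = Pow(Add(Mul(Rational(1, 2), Pow(c, -1), Add(-1, c)), Pow(c, 2)), -1) = Pow(Add(Pow(c, 2), Mul(Rational(1, 2), Pow(c, -1), Add(-1, c))), -1))
Mul(Add(24, Function('f')(-2)), Function('b')(5, 5)) = Mul(Add(24, Mul(2, -2, Pow(Add(-1, -2, Mul(2, Pow(-2, 3))), -1))), 8) = Mul(Add(24, Mul(2, -2, Pow(Add(-1, -2, Mul(2, -8)), -1))), 8) = Mul(Add(24, Mul(2, -2, Pow(Add(-1, -2, -16), -1))), 8) = Mul(Add(24, Mul(2, -2, Pow(-19, -1))), 8) = Mul(Add(24, Mul(2, -2, Rational(-1, 19))), 8) = Mul(Add(24, Rational(4, 19)), 8) = Mul(Rational(460, 19), 8) = Rational(3680, 19)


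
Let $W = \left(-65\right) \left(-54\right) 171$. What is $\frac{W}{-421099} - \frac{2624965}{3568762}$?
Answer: $- \frac{3247376776555}{1502802109438} \approx -2.1609$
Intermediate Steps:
$W = 600210$ ($W = 3510 \cdot 171 = 600210$)
$\frac{W}{-421099} - \frac{2624965}{3568762} = \frac{600210}{-421099} - \frac{2624965}{3568762} = 600210 \left(- \frac{1}{421099}\right) - \frac{2624965}{3568762} = - \frac{600210}{421099} - \frac{2624965}{3568762} = - \frac{3247376776555}{1502802109438}$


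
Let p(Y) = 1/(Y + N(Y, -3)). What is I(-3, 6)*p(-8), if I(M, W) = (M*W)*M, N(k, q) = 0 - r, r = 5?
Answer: -54/13 ≈ -4.1538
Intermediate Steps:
N(k, q) = -5 (N(k, q) = 0 - 1*5 = 0 - 5 = -5)
I(M, W) = W*M²
p(Y) = 1/(-5 + Y) (p(Y) = 1/(Y - 5) = 1/(-5 + Y))
I(-3, 6)*p(-8) = (6*(-3)²)/(-5 - 8) = (6*9)/(-13) = 54*(-1/13) = -54/13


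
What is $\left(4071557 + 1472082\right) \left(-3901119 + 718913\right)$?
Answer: $-17641001287634$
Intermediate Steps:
$\left(4071557 + 1472082\right) \left(-3901119 + 718913\right) = 5543639 \left(-3182206\right) = -17641001287634$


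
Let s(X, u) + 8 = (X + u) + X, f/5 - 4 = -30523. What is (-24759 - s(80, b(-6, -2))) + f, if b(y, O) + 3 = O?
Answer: -177501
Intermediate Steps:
b(y, O) = -3 + O
f = -152595 (f = 20 + 5*(-30523) = 20 - 152615 = -152595)
s(X, u) = -8 + u + 2*X (s(X, u) = -8 + ((X + u) + X) = -8 + (u + 2*X) = -8 + u + 2*X)
(-24759 - s(80, b(-6, -2))) + f = (-24759 - (-8 + (-3 - 2) + 2*80)) - 152595 = (-24759 - (-8 - 5 + 160)) - 152595 = (-24759 - 1*147) - 152595 = (-24759 - 147) - 152595 = -24906 - 152595 = -177501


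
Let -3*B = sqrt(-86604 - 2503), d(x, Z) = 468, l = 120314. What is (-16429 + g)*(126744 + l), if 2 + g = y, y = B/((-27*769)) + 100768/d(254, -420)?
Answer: -468727084630/117 + 247058*I*sqrt(89107)/62289 ≈ -4.0062e+9 + 1184.0*I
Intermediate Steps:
B = -I*sqrt(89107)/3 (B = -sqrt(-86604 - 2503)/3 = -I*sqrt(89107)/3 ≈ -99.503*I)
y = 25192/117 + I*sqrt(89107)/62289 (y = (-I*sqrt(89107)/3)/((-27*769)) + 100768/468 = -I*sqrt(89107)/3/(-20763) + 100768*(1/468) = -I*sqrt(89107)/3*(-1/20763) + 25192/117 = I*sqrt(89107)/62289 + 25192/117 = 25192/117 + I*sqrt(89107)/62289 ≈ 215.32 + 0.0047923*I)
g = 24958/117 + I*sqrt(89107)/62289 (g = -2 + (25192/117 + I*sqrt(89107)/62289) = 24958/117 + I*sqrt(89107)/62289 ≈ 213.32 + 0.0047923*I)
(-16429 + g)*(126744 + l) = (-16429 + (24958/117 + I*sqrt(89107)/62289))*(126744 + 120314) = (-1897235/117 + I*sqrt(89107)/62289)*247058 = -468727084630/117 + 247058*I*sqrt(89107)/62289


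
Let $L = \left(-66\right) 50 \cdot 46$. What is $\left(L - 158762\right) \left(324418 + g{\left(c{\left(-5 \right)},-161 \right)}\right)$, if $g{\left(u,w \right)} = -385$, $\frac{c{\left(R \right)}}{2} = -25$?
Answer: $-100632336546$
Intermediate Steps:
$c{\left(R \right)} = -50$ ($c{\left(R \right)} = 2 \left(-25\right) = -50$)
$L = -151800$ ($L = \left(-3300\right) 46 = -151800$)
$\left(L - 158762\right) \left(324418 + g{\left(c{\left(-5 \right)},-161 \right)}\right) = \left(-151800 - 158762\right) \left(324418 - 385\right) = \left(-310562\right) 324033 = -100632336546$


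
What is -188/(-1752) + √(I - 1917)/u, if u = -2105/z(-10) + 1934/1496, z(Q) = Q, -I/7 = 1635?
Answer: 47/438 + 748*I*√13362/158421 ≈ 0.10731 + 0.54579*I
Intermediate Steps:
I = -11445 (I = -7*1635 = -11445)
u = 158421/748 (u = -2105/(-10) + 1934/1496 = -2105*(-⅒) + 1934*(1/1496) = 421/2 + 967/748 = 158421/748 ≈ 211.79)
-188/(-1752) + √(I - 1917)/u = -188/(-1752) + √(-11445 - 1917)/(158421/748) = -188*(-1/1752) + √(-13362)*(748/158421) = 47/438 + (I*√13362)*(748/158421) = 47/438 + 748*I*√13362/158421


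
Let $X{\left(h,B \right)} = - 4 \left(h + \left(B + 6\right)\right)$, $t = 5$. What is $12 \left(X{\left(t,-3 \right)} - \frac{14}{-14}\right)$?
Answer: $-372$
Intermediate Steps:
$X{\left(h,B \right)} = -24 - 4 B - 4 h$ ($X{\left(h,B \right)} = - 4 \left(h + \left(6 + B\right)\right) = - 4 \left(6 + B + h\right) = -24 - 4 B - 4 h$)
$12 \left(X{\left(t,-3 \right)} - \frac{14}{-14}\right) = 12 \left(\left(-24 - -12 - 20\right) - \frac{14}{-14}\right) = 12 \left(\left(-24 + 12 - 20\right) - -1\right) = 12 \left(-32 + 1\right) = 12 \left(-31\right) = -372$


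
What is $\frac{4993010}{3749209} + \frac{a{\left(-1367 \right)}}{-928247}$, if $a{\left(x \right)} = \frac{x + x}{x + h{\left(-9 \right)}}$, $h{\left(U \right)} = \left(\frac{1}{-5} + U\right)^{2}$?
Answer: $\frac{148585083499259580}{111571475540326757} \approx 1.3317$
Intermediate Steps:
$h{\left(U \right)} = \left(- \frac{1}{5} + U\right)^{2}$
$a{\left(x \right)} = \frac{2 x}{\frac{2116}{25} + x}$ ($a{\left(x \right)} = \frac{x + x}{x + \frac{\left(-1 + 5 \left(-9\right)\right)^{2}}{25}} = \frac{2 x}{x + \frac{\left(-1 - 45\right)^{2}}{25}} = \frac{2 x}{x + \frac{\left(-46\right)^{2}}{25}} = \frac{2 x}{x + \frac{1}{25} \cdot 2116} = \frac{2 x}{x + \frac{2116}{25}} = \frac{2 x}{\frac{2116}{25} + x}$)
$\frac{4993010}{3749209} + \frac{a{\left(-1367 \right)}}{-928247} = \frac{4993010}{3749209} + \frac{50 \left(-1367\right) \frac{1}{2116 + 25 \left(-1367\right)}}{-928247} = 4993010 \cdot \frac{1}{3749209} + 50 \left(-1367\right) \frac{1}{2116 - 34175} \left(- \frac{1}{928247}\right) = \frac{4993010}{3749209} + 50 \left(-1367\right) \frac{1}{-32059} \left(- \frac{1}{928247}\right) = \frac{4993010}{3749209} + 50 \left(-1367\right) \left(- \frac{1}{32059}\right) \left(- \frac{1}{928247}\right) = \frac{4993010}{3749209} + \frac{68350}{32059} \left(- \frac{1}{928247}\right) = \frac{4993010}{3749209} - \frac{68350}{29758670573} = \frac{148585083499259580}{111571475540326757}$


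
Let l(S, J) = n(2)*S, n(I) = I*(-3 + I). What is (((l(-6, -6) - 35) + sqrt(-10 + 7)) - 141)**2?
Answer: (164 - I*sqrt(3))**2 ≈ 26893.0 - 568.11*I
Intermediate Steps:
l(S, J) = -2*S (l(S, J) = (2*(-3 + 2))*S = (2*(-1))*S = -2*S)
(((l(-6, -6) - 35) + sqrt(-10 + 7)) - 141)**2 = (((-2*(-6) - 35) + sqrt(-10 + 7)) - 141)**2 = (((12 - 35) + sqrt(-3)) - 141)**2 = ((-23 + I*sqrt(3)) - 141)**2 = (-164 + I*sqrt(3))**2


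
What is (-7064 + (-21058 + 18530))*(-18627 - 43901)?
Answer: 599768576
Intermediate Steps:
(-7064 + (-21058 + 18530))*(-18627 - 43901) = (-7064 - 2528)*(-62528) = -9592*(-62528) = 599768576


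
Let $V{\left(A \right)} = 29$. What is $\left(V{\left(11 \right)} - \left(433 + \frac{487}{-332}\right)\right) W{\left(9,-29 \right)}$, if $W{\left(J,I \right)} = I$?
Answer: $\frac{3875589}{332} \approx 11673.0$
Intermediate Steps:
$\left(V{\left(11 \right)} - \left(433 + \frac{487}{-332}\right)\right) W{\left(9,-29 \right)} = \left(29 - \left(433 + \frac{487}{-332}\right)\right) \left(-29\right) = \left(29 - \frac{143269}{332}\right) \left(-29\right) = \left(- \frac{133641}{332}\right) \left(-29\right) = \frac{3875589}{332}$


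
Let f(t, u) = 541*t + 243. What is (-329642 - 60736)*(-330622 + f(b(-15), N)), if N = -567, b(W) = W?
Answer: 132140610732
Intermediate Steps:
f(t, u) = 243 + 541*t
(-329642 - 60736)*(-330622 + f(b(-15), N)) = (-329642 - 60736)*(-330622 + (243 + 541*(-15))) = -390378*(-330622 + (243 - 8115)) = -390378*(-330622 - 7872) = -390378*(-338494) = 132140610732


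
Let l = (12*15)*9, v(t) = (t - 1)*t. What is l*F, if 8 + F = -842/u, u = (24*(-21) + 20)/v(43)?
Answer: 614295900/121 ≈ 5.0768e+6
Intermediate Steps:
v(t) = t*(-1 + t) (v(t) = (-1 + t)*t = t*(-1 + t))
u = -242/903 (u = (24*(-21) + 20)/((43*(-1 + 43))) = (-504 + 20)/((43*42)) = -484/1806 = -484*1/1806 = -242/903 ≈ -0.26800)
F = 379195/121 (F = -8 - 842/(-242/903) = -8 - 842*(-903/242) = -8 + 380163/121 = 379195/121 ≈ 3133.8)
l = 1620 (l = 180*9 = 1620)
l*F = 1620*(379195/121) = 614295900/121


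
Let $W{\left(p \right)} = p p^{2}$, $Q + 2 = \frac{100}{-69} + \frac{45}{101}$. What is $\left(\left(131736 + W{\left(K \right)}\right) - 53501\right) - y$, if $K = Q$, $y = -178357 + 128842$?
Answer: $\frac{43229494925443513}{338463151209} \approx 1.2772 \cdot 10^{5}$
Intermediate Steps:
$Q = - \frac{20933}{6969}$ ($Q = -2 + \left(\frac{100}{-69} + \frac{45}{101}\right) = -2 + \left(100 \left(- \frac{1}{69}\right) + 45 \cdot \frac{1}{101}\right) = -2 + \left(- \frac{100}{69} + \frac{45}{101}\right) = -2 - \frac{6995}{6969} = - \frac{20933}{6969} \approx -3.0037$)
$y = -49515$
$K = - \frac{20933}{6969} \approx -3.0037$
$W{\left(p \right)} = p^{3}$
$\left(\left(131736 + W{\left(K \right)}\right) - 53501\right) - y = \left(\left(131736 + \left(- \frac{20933}{6969}\right)^{3}\right) - 53501\right) - -49515 = \left(\left(131736 - \frac{9172641506237}{338463151209}\right) - 53501\right) + 49515 = \left(\frac{44578609046162587}{338463151209} - 53501\right) + 49515 = \frac{26470491993329878}{338463151209} + 49515 = \frac{43229494925443513}{338463151209}$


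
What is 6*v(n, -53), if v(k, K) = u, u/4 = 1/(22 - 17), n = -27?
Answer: 24/5 ≈ 4.8000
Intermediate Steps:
u = 4/5 (u = 4/(22 - 17) = 4/5 ≈ 0.80000)
v(k, K) = 4/5
6*v(n, -53) = 6*(4/5) = 24/5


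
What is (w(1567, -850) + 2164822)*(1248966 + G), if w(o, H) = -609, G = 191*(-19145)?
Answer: -5210838402277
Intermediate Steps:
G = -3656695
(w(1567, -850) + 2164822)*(1248966 + G) = (-609 + 2164822)*(1248966 - 3656695) = 2164213*(-2407729) = -5210838402277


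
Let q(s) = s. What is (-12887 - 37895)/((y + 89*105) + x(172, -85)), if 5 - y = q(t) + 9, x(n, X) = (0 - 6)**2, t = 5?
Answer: -25391/4686 ≈ -5.4185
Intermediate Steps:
x(n, X) = 36 (x(n, X) = (-6)**2 = 36)
y = -9 (y = 5 - (5 + 9) = 5 - 1*14 = 5 - 14 = -9)
(-12887 - 37895)/((y + 89*105) + x(172, -85)) = (-12887 - 37895)/((-9 + 89*105) + 36) = -50782/((-9 + 9345) + 36) = -50782/(9336 + 36) = -50782/9372 = -50782*1/9372 = -25391/4686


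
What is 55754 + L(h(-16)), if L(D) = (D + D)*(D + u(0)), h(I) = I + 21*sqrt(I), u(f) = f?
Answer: 42154 - 5376*I ≈ 42154.0 - 5376.0*I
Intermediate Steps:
L(D) = 2*D**2 (L(D) = (D + D)*(D + 0) = (2*D)*D = 2*D**2)
55754 + L(h(-16)) = 55754 + 2*(-16 + 21*sqrt(-16))**2 = 55754 + 2*(-16 + 21*(4*I))**2 = 55754 + 2*(-16 + 84*I)**2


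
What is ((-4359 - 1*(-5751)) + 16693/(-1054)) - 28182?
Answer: -28253353/1054 ≈ -26806.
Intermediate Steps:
((-4359 - 1*(-5751)) + 16693/(-1054)) - 28182 = ((-4359 + 5751) + 16693*(-1/1054)) - 28182 = (1392 - 16693/1054) - 28182 = 1450475/1054 - 28182 = -28253353/1054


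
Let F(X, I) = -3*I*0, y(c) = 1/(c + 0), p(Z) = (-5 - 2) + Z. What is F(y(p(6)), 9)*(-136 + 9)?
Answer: 0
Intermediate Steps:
p(Z) = -7 + Z
y(c) = 1/c
F(X, I) = 0
F(y(p(6)), 9)*(-136 + 9) = 0*(-136 + 9) = 0*(-127) = 0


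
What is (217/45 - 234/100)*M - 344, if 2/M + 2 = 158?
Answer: -12073283/35100 ≈ -343.97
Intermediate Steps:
M = 1/78 (M = 2/(-2 + 158) = 2/156 = 2*(1/156) = 1/78 ≈ 0.012821)
(217/45 - 234/100)*M - 344 = (217/45 - 234/100)*(1/78) - 344 = (217*(1/45) - 234*1/100)*(1/78) - 344 = (217/45 - 117/50)*(1/78) - 344 = (1117/450)*(1/78) - 344 = 1117/35100 - 344 = -12073283/35100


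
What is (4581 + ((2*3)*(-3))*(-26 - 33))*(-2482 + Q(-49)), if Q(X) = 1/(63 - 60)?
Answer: -14004045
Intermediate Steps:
Q(X) = ⅓ (Q(X) = 1/3 = ⅓)
(4581 + ((2*3)*(-3))*(-26 - 33))*(-2482 + Q(-49)) = (4581 + ((2*3)*(-3))*(-26 - 33))*(-2482 + ⅓) = (4581 + (6*(-3))*(-59))*(-7445/3) = (4581 - 18*(-59))*(-7445/3) = (4581 + 1062)*(-7445/3) = 5643*(-7445/3) = -14004045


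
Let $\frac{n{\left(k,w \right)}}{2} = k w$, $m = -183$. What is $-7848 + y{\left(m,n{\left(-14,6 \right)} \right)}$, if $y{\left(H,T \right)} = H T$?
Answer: $22896$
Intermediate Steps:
$n{\left(k,w \right)} = 2 k w$
$-7848 + y{\left(m,n{\left(-14,6 \right)} \right)} = -7848 - 183 \cdot 2 \left(-14\right) 6 = -7848 - -30744 = -7848 + 30744 = 22896$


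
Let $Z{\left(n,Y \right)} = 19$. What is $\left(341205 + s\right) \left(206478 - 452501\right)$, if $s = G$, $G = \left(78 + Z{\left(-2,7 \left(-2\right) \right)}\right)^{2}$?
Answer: $-86259108122$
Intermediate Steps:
$G = 9409$ ($G = \left(78 + 19\right)^{2} = 97^{2} = 9409$)
$s = 9409$
$\left(341205 + s\right) \left(206478 - 452501\right) = \left(341205 + 9409\right) \left(206478 - 452501\right) = 350614 \left(-246023\right) = -86259108122$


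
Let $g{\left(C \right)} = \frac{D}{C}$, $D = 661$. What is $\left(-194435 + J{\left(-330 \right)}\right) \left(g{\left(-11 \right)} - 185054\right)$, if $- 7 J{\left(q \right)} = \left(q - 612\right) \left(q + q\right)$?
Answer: $\frac{4037415145075}{77} \approx 5.2434 \cdot 10^{10}$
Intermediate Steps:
$g{\left(C \right)} = \frac{661}{C}$
$J{\left(q \right)} = - \frac{2 q \left(-612 + q\right)}{7}$ ($J{\left(q \right)} = - \frac{\left(q - 612\right) \left(q + q\right)}{7} = - \frac{\left(-612 + q\right) 2 q}{7} = - \frac{2 q \left(-612 + q\right)}{7}$)
$\left(-194435 + J{\left(-330 \right)}\right) \left(g{\left(-11 \right)} - 185054\right) = \left(-194435 + \frac{2}{7} \left(-330\right) \left(612 - -330\right)\right) \left(\frac{661}{-11} - 185054\right) = \left(-194435 + \frac{2}{7} \left(-330\right) \left(612 + 330\right)\right) \left(661 \left(- \frac{1}{11}\right) - 185054\right) = \left(-194435 + \frac{2}{7} \left(-330\right) 942\right) \left(- \frac{661}{11} - 185054\right) = \left(-194435 - \frac{621720}{7}\right) \left(- \frac{2036255}{11}\right) = \left(- \frac{1982765}{7}\right) \left(- \frac{2036255}{11}\right) = \frac{4037415145075}{77}$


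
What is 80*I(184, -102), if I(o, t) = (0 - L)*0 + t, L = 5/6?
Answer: -8160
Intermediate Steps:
L = ⅚ (L = 5*(⅙) = ⅚ ≈ 0.83333)
I(o, t) = t (I(o, t) = (0 - 1*⅚)*0 + t = (0 - ⅚)*0 + t = -⅚*0 + t = 0 + t = t)
80*I(184, -102) = 80*(-102) = -8160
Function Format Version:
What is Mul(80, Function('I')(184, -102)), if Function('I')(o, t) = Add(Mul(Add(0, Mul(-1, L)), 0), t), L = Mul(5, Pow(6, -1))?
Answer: -8160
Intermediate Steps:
L = Rational(5, 6) (L = Mul(5, Rational(1, 6)) = Rational(5, 6) ≈ 0.83333)
Function('I')(o, t) = t (Function('I')(o, t) = Add(Mul(Add(0, Mul(-1, Rational(5, 6))), 0), t) = Add(Mul(Add(0, Rational(-5, 6)), 0), t) = Add(Mul(Rational(-5, 6), 0), t) = Add(0, t) = t)
Mul(80, Function('I')(184, -102)) = Mul(80, -102) = -8160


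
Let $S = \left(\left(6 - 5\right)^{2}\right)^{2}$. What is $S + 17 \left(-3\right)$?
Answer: $-50$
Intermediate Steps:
$S = 1$ ($S = \left(1^{2}\right)^{2} = 1^{2} = 1$)
$S + 17 \left(-3\right) = 1 + 17 \left(-3\right) = 1 - 51 = -50$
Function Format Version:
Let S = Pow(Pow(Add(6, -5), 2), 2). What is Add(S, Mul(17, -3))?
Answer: -50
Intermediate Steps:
S = 1 (S = Pow(Pow(1, 2), 2) = Pow(1, 2) = 1)
Add(S, Mul(17, -3)) = Add(1, Mul(17, -3)) = Add(1, -51) = -50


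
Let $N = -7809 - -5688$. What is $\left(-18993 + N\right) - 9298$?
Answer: $-30412$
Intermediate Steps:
$N = -2121$ ($N = -7809 + 5688 = -2121$)
$\left(-18993 + N\right) - 9298 = \left(-18993 - 2121\right) - 9298 = -21114 - 9298 = -30412$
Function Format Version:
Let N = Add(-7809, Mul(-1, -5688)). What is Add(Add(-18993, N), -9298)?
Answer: -30412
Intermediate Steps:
N = -2121 (N = Add(-7809, 5688) = -2121)
Add(Add(-18993, N), -9298) = Add(Add(-18993, -2121), -9298) = Add(-21114, -9298) = -30412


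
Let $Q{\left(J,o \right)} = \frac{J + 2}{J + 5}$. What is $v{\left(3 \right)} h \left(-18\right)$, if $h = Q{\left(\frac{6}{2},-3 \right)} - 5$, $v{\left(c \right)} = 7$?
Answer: $\frac{2205}{4} \approx 551.25$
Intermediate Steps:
$Q{\left(J,o \right)} = \frac{2 + J}{5 + J}$
$h = - \frac{35}{8}$ ($h = \frac{2 + \frac{6}{2}}{5 + \frac{6}{2}} - 5 = \frac{2 + 6 \cdot \frac{1}{2}}{5 + 6 \cdot \frac{1}{2}} - 5 = \frac{2 + 3}{5 + 3} - 5 = \frac{1}{8} \cdot 5 - 5 = \frac{5}{8} - 5 = - \frac{35}{8} \approx -4.375$)
$v{\left(3 \right)} h \left(-18\right) = 7 \left(- \frac{35}{8}\right) \left(-18\right) = \left(- \frac{245}{8}\right) \left(-18\right) = \frac{2205}{4}$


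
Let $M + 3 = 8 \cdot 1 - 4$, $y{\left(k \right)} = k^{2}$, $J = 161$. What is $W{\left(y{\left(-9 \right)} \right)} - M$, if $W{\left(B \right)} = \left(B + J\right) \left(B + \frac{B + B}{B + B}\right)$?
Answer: $19843$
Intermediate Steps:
$W{\left(B \right)} = \left(1 + B\right) \left(161 + B\right)$ ($W{\left(B \right)} = \left(B + 161\right) \left(B + \frac{B + B}{B + B}\right) = \left(161 + B\right) \left(B + \frac{2 B}{2 B}\right) = \left(161 + B\right) \left(B + 2 B \frac{1}{2 B}\right) = \left(161 + B\right) \left(B + 1\right) = \left(161 + B\right) \left(1 + B\right) = \left(1 + B\right) \left(161 + B\right)$)
$M = 1$ ($M = -3 + \left(8 \cdot 1 - 4\right) = -3 + \left(8 - 4\right) = -3 + 4 = 1$)
$W{\left(y{\left(-9 \right)} \right)} - M = \left(161 + \left(\left(-9\right)^{2}\right)^{2} + 162 \left(-9\right)^{2}\right) - 1 = \left(161 + 81^{2} + 162 \cdot 81\right) - 1 = \left(161 + 6561 + 13122\right) - 1 = 19844 - 1 = 19843$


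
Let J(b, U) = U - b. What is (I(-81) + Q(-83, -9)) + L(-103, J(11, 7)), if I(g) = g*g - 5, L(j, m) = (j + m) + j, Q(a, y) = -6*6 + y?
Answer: 6301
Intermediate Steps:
Q(a, y) = -36 + y
L(j, m) = m + 2*j
I(g) = -5 + g**2 (I(g) = g**2 - 5 = -5 + g**2)
(I(-81) + Q(-83, -9)) + L(-103, J(11, 7)) = ((-5 + (-81)**2) + (-36 - 9)) + ((7 - 1*11) + 2*(-103)) = ((-5 + 6561) - 45) + ((7 - 11) - 206) = (6556 - 45) + (-4 - 206) = 6511 - 210 = 6301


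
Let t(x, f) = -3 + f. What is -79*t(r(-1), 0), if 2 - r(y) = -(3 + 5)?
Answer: 237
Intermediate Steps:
r(y) = 10 (r(y) = 2 - (-1)*(3 + 5) = 2 - (-1)*8 = 2 - 1*(-8) = 2 + 8 = 10)
-79*t(r(-1), 0) = -79*(-3 + 0) = -79*(-3) = 237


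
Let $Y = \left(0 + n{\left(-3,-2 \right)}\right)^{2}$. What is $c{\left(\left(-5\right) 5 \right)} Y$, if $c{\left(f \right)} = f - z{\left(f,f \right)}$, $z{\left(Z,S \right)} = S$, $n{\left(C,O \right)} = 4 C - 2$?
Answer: $0$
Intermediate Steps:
$n{\left(C,O \right)} = -2 + 4 C$
$c{\left(f \right)} = 0$ ($c{\left(f \right)} = f - f = 0$)
$Y = 196$ ($Y = \left(0 + \left(-2 + 4 \left(-3\right)\right)\right)^{2} = \left(0 - 14\right)^{2} = \left(-14\right)^{2} = 196$)
$c{\left(\left(-5\right) 5 \right)} Y = 0 \cdot 196 = 0$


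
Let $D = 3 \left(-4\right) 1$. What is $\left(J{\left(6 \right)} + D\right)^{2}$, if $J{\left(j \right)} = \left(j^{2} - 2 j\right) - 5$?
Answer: $49$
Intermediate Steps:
$J{\left(j \right)} = -5 + j^{2} - 2 j$
$D = -12$ ($D = \left(-12\right) 1 = -12$)
$\left(J{\left(6 \right)} + D\right)^{2} = \left(\left(-5 + 6^{2} - 12\right) - 12\right)^{2} = \left(\left(-5 + 36 - 12\right) - 12\right)^{2} = \left(19 - 12\right)^{2} = 7^{2} = 49$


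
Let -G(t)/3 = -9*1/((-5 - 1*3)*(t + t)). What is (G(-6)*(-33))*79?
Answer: -23463/32 ≈ -733.22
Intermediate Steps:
G(t) = -27/(16*t) (G(t) = -(-27)/((-5 - 1*3)*(t + t)) = -(-27)/((-5 - 3)*(2*t)) = -(-27)/((-16*t)) = -(-27)*(-1/(16*t)) = -27/(16*t))
(G(-6)*(-33))*79 = (-27/16/(-6)*(-33))*79 = (-27/16*(-⅙)*(-33))*79 = ((9/32)*(-33))*79 = -297/32*79 = -23463/32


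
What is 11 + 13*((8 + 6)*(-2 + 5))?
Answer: 557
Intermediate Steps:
11 + 13*((8 + 6)*(-2 + 5)) = 11 + 13*(14*3) = 11 + 13*42 = 11 + 546 = 557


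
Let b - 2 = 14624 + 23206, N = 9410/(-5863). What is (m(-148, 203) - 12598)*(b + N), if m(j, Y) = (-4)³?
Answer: -216032816244/451 ≈ -4.7901e+8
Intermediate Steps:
m(j, Y) = -64
N = -9410/5863 (N = 9410*(-1/5863) = -9410/5863 ≈ -1.6050)
b = 37832 (b = 2 + (14624 + 23206) = 2 + 37830 = 37832)
(m(-148, 203) - 12598)*(b + N) = (-64 - 12598)*(37832 - 9410/5863) = -12662*221799606/5863 = -216032816244/451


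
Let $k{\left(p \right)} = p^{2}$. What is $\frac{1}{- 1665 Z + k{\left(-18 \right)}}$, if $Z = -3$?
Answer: $\frac{1}{5319} \approx 0.00018801$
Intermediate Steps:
$\frac{1}{- 1665 Z + k{\left(-18 \right)}} = \frac{1}{\left(-1665\right) \left(-3\right) + \left(-18\right)^{2}} = \frac{1}{4995 + 324} = \frac{1}{5319}$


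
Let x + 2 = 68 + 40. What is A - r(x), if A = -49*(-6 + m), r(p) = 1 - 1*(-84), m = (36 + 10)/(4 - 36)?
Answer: 4471/16 ≈ 279.44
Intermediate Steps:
m = -23/16 (m = 46/(-32) = 46*(-1/32) = -23/16 ≈ -1.4375)
x = 106 (x = -2 + (68 + 40) = -2 + 108 = 106)
r(p) = 85 (r(p) = 1 + 84 = 85)
A = 5831/16 (A = -49*(-6 - 23/16) = -49*(-119/16) = 5831/16 ≈ 364.44)
A - r(x) = 5831/16 - 1*85 = 5831/16 - 85 = 4471/16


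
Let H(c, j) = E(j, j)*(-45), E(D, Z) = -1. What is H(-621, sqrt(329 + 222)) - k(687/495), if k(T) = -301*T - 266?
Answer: 120244/165 ≈ 728.75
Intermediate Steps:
H(c, j) = 45 (H(c, j) = -1*(-45) = 45)
k(T) = -266 - 301*T
H(-621, sqrt(329 + 222)) - k(687/495) = 45 - (-266 - 206787/495) = 45 - (-266 - 301*229/165) = 45 - (-266 - 68929/165) = 45 - 1*(-112819/165) = 45 + 112819/165 = 120244/165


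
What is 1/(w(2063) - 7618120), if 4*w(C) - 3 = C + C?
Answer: -4/30468351 ≈ -1.3128e-7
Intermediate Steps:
w(C) = ¾ + C/2 (w(C) = ¾ + (C + C)/4 = ¾ + (2*C)/4 = ¾ + C/2)
1/(w(2063) - 7618120) = 1/((¾ + (½)*2063) - 7618120) = 1/((¾ + 2063/2) - 7618120) = 1/(4129/4 - 7618120) = 1/(-30468351/4) = -4/30468351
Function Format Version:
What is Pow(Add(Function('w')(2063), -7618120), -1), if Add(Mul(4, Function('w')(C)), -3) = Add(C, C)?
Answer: Rational(-4, 30468351) ≈ -1.3128e-7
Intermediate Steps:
Function('w')(C) = Add(Rational(3, 4), Mul(Rational(1, 2), C)) (Function('w')(C) = Add(Rational(3, 4), Mul(Rational(1, 4), Add(C, C))) = Add(Rational(3, 4), Mul(Rational(1, 4), Mul(2, C))) = Add(Rational(3, 4), Mul(Rational(1, 2), C)))
Pow(Add(Function('w')(2063), -7618120), -1) = Pow(Add(Add(Rational(3, 4), Mul(Rational(1, 2), 2063)), -7618120), -1) = Pow(Add(Add(Rational(3, 4), Rational(2063, 2)), -7618120), -1) = Pow(Add(Rational(4129, 4), -7618120), -1) = Pow(Rational(-30468351, 4), -1) = Rational(-4, 30468351)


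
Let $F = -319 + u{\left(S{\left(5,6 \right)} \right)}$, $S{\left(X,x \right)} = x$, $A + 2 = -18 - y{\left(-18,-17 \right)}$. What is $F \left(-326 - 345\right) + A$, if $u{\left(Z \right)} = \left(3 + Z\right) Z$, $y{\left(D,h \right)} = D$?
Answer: $177813$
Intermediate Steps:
$A = -2$ ($A = -2 - 0 = -2 + \left(-18 + 18\right) = -2 + 0 = -2$)
$u{\left(Z \right)} = Z \left(3 + Z\right)$
$F = -265$ ($F = -319 + 6 \left(3 + 6\right) = -319 + 6 \cdot 9 = -319 + 54 = -265$)
$F \left(-326 - 345\right) + A = - 265 \left(-326 - 345\right) - 2 = \left(-265\right) \left(-671\right) - 2 = 177815 - 2 = 177813$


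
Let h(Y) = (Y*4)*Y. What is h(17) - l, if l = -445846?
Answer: 447002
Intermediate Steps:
h(Y) = 4*Y² (h(Y) = (4*Y)*Y = 4*Y²)
h(17) - l = 4*17² - 1*(-445846) = 4*289 + 445846 = 1156 + 445846 = 447002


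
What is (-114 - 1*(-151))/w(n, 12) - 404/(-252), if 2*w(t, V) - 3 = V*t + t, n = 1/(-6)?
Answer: 28477/315 ≈ 90.403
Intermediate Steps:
n = -⅙ (n = 1*(-⅙) = -⅙ ≈ -0.16667)
w(t, V) = 3/2 + t/2 + V*t/2 (w(t, V) = 3/2 + (V*t + t)/2 = 3/2 + (t + V*t)/2 = 3/2 + (t/2 + V*t/2) = 3/2 + t/2 + V*t/2)
(-114 - 1*(-151))/w(n, 12) - 404/(-252) = (-114 - 1*(-151))/(3/2 + (½)*(-⅙) + (½)*12*(-⅙)) - 404/(-252) = (-114 + 151)/(3/2 - 1/12 - 1) - 404*(-1/252) = 37/(5/12) + 101/63 = 37*(12/5) + 101/63 = 444/5 + 101/63 = 28477/315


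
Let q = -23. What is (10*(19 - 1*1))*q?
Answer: -4140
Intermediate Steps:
(10*(19 - 1*1))*q = (10*(19 - 1*1))*(-23) = (10*(19 - 1))*(-23) = (10*18)*(-23) = 180*(-23) = -4140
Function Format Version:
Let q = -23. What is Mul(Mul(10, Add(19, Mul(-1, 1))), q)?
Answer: -4140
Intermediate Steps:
Mul(Mul(10, Add(19, Mul(-1, 1))), q) = Mul(Mul(10, Add(19, Mul(-1, 1))), -23) = Mul(Mul(10, Add(19, -1)), -23) = Mul(Mul(10, 18), -23) = Mul(180, -23) = -4140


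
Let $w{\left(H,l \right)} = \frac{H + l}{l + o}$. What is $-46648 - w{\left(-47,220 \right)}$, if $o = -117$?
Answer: $- \frac{4804917}{103} \approx -46650.0$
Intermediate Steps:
$w{\left(H,l \right)} = \frac{H + l}{-117 + l}$ ($w{\left(H,l \right)} = \frac{H + l}{l - 117} = \frac{H + l}{-117 + l}$)
$-46648 - w{\left(-47,220 \right)} = -46648 - \frac{-47 + 220}{-117 + 220} = -46648 - \frac{1}{103} \cdot 173 = -46648 - \frac{173}{103} = - \frac{4804917}{103}$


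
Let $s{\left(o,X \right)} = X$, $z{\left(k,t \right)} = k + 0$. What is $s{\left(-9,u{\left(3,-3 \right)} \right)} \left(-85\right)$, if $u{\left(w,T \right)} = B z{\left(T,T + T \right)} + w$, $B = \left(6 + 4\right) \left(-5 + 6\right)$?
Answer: $2295$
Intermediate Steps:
$B = 10$ ($B = 10 \cdot 1 = 10$)
$z{\left(k,t \right)} = k$
$u{\left(w,T \right)} = w + 10 T$ ($u{\left(w,T \right)} = 10 T + w = w + 10 T$)
$s{\left(-9,u{\left(3,-3 \right)} \right)} \left(-85\right) = \left(3 + 10 \left(-3\right)\right) \left(-85\right) = \left(3 - 30\right) \left(-85\right) = \left(-27\right) \left(-85\right) = 2295$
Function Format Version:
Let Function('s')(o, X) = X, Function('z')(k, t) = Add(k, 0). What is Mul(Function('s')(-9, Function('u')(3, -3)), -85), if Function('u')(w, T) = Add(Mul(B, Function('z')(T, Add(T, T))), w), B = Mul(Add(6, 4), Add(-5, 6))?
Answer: 2295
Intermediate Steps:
B = 10 (B = Mul(10, 1) = 10)
Function('z')(k, t) = k
Function('u')(w, T) = Add(w, Mul(10, T)) (Function('u')(w, T) = Add(Mul(10, T), w) = Add(w, Mul(10, T)))
Mul(Function('s')(-9, Function('u')(3, -3)), -85) = Mul(Add(3, Mul(10, -3)), -85) = Mul(Add(3, -30), -85) = Mul(-27, -85) = 2295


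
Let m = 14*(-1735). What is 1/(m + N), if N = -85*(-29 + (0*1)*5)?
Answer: -1/21825 ≈ -4.5819e-5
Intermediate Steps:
N = 2465 (N = -85*(-29 + 0*5) = -85*(-29 + 0) = -85*(-29) = 2465)
m = -24290
1/(m + N) = 1/(-24290 + 2465) = 1/(-21825) = -1/21825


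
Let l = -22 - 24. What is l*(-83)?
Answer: 3818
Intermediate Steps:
l = -46
l*(-83) = -46*(-83) = 3818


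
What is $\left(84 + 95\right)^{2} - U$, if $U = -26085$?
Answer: $58126$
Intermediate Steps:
$\left(84 + 95\right)^{2} - U = \left(84 + 95\right)^{2} - -26085 = 179^{2} + 26085 = 32041 + 26085 = 58126$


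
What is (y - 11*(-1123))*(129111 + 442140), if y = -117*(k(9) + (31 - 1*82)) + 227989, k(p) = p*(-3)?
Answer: 142508844468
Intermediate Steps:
k(p) = -3*p
y = 237115 (y = -117*(-3*9 + (31 - 1*82)) + 227989 = -117*(-27 + (31 - 82)) + 227989 = -117*(-27 - 51) + 227989 = -117*(-78) + 227989 = 9126 + 227989 = 237115)
(y - 11*(-1123))*(129111 + 442140) = (237115 - 11*(-1123))*(129111 + 442140) = (237115 + 12353)*571251 = 249468*571251 = 142508844468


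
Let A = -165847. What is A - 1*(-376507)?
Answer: 210660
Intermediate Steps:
A - 1*(-376507) = -165847 - 1*(-376507) = -165847 + 376507 = 210660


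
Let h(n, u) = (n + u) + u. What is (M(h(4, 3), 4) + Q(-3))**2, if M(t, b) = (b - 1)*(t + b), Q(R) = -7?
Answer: 1225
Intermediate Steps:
h(n, u) = n + 2*u
M(t, b) = (-1 + b)*(b + t)
(M(h(4, 3), 4) + Q(-3))**2 = ((4**2 - 1*4 - (4 + 2*3) + 4*(4 + 2*3)) - 7)**2 = ((16 - 4 - (4 + 6) + 4*(4 + 6)) - 7)**2 = ((16 - 4 - 1*10 + 4*10) - 7)**2 = ((16 - 4 - 10 + 40) - 7)**2 = (42 - 7)**2 = 35**2 = 1225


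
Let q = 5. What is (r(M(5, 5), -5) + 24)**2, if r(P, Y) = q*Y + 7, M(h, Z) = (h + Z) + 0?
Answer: 36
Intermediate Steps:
M(h, Z) = Z + h (M(h, Z) = (Z + h) + 0 = Z + h)
r(P, Y) = 7 + 5*Y (r(P, Y) = 5*Y + 7 = 7 + 5*Y)
(r(M(5, 5), -5) + 24)**2 = ((7 + 5*(-5)) + 24)**2 = ((7 - 25) + 24)**2 = (-18 + 24)**2 = 6**2 = 36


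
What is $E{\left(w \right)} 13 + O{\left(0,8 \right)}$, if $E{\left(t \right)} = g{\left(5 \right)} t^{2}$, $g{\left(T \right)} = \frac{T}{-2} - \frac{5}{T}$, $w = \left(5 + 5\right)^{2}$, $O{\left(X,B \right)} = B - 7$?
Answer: $-454999$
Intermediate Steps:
$O{\left(X,B \right)} = -7 + B$
$w = 100$ ($w = 10^{2} = 100$)
$g{\left(T \right)} = - \frac{5}{T} - \frac{T}{2}$ ($g{\left(T \right)} = T \left(- \frac{1}{2}\right) - \frac{5}{T} = - \frac{T}{2} - \frac{5}{T} = - \frac{5}{T} - \frac{T}{2}$)
$E{\left(t \right)} = - \frac{7 t^{2}}{2}$ ($E{\left(t \right)} = \left(- \frac{5}{5} - \frac{5}{2}\right) t^{2} = \left(\left(-5\right) \frac{1}{5} - \frac{5}{2}\right) t^{2} = \left(-1 - \frac{5}{2}\right) t^{2} = - \frac{7 t^{2}}{2}$)
$E{\left(w \right)} 13 + O{\left(0,8 \right)} = - \frac{7 \cdot 100^{2}}{2} \cdot 13 + \left(-7 + 8\right) = \left(- \frac{7}{2}\right) 10000 \cdot 13 + 1 = \left(-35000\right) 13 + 1 = -455000 + 1 = -454999$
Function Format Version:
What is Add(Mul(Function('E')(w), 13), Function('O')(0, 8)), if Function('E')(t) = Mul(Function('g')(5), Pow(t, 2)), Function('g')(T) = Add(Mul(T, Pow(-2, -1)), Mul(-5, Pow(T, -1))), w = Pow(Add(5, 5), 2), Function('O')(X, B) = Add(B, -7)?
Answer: -454999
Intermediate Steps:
Function('O')(X, B) = Add(-7, B)
w = 100 (w = Pow(10, 2) = 100)
Function('g')(T) = Add(Mul(-5, Pow(T, -1)), Mul(Rational(-1, 2), T)) (Function('g')(T) = Add(Mul(T, Rational(-1, 2)), Mul(-5, Pow(T, -1))) = Add(Mul(Rational(-1, 2), T), Mul(-5, Pow(T, -1))) = Add(Mul(-5, Pow(T, -1)), Mul(Rational(-1, 2), T)))
Function('E')(t) = Mul(Rational(-7, 2), Pow(t, 2)) (Function('E')(t) = Mul(Add(Mul(-5, Pow(5, -1)), Mul(Rational(-1, 2), 5)), Pow(t, 2)) = Mul(Add(Mul(-5, Rational(1, 5)), Rational(-5, 2)), Pow(t, 2)) = Mul(Add(-1, Rational(-5, 2)), Pow(t, 2)) = Mul(Rational(-7, 2), Pow(t, 2)))
Add(Mul(Function('E')(w), 13), Function('O')(0, 8)) = Add(Mul(Mul(Rational(-7, 2), Pow(100, 2)), 13), Add(-7, 8)) = Add(Mul(Mul(Rational(-7, 2), 10000), 13), 1) = Add(Mul(-35000, 13), 1) = Add(-455000, 1) = -454999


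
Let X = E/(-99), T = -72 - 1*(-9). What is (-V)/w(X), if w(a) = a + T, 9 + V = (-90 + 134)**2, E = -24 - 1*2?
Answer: 190773/6211 ≈ 30.715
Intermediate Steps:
E = -26 (E = -24 - 2 = -26)
T = -63 (T = -72 + 9 = -63)
V = 1927 (V = -9 + (-90 + 134)**2 = -9 + 44**2 = -9 + 1936 = 1927)
X = 26/99 (X = -26/(-99) = -26*(-1/99) = 26/99 ≈ 0.26263)
w(a) = -63 + a (w(a) = a - 63 = -63 + a)
(-V)/w(X) = (-1*1927)/(-63 + 26/99) = -1927/(-6211/99) = -1927*(-99/6211) = 190773/6211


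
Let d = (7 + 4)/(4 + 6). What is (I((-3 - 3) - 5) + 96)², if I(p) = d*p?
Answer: 703921/100 ≈ 7039.2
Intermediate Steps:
d = 11/10 ≈ 1.1000
I(p) = 11*p/10
(I((-3 - 3) - 5) + 96)² = (11*((-3 - 3) - 5)/10 + 96)² = (11*(-6 - 5)/10 + 96)² = ((11/10)*(-11) + 96)² = (-121/10 + 96)² = (839/10)² = 703921/100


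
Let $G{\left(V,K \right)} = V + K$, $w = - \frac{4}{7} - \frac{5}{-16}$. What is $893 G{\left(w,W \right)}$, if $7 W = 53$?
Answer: $\frac{104481}{16} \approx 6530.1$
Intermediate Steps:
$W = \frac{53}{7}$ ($W = \frac{1}{7} \cdot 53 = \frac{53}{7} \approx 7.5714$)
$w = - \frac{29}{112}$ ($w = \left(-4\right) \frac{1}{7} - - \frac{5}{16} = - \frac{4}{7} + \frac{5}{16} = - \frac{29}{112} \approx -0.25893$)
$G{\left(V,K \right)} = K + V$
$893 G{\left(w,W \right)} = 893 \left(\frac{53}{7} - \frac{29}{112}\right) = 893 \cdot \frac{117}{16} = \frac{104481}{16}$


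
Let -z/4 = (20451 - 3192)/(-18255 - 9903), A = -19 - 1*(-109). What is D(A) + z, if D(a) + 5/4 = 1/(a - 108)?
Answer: 193645/168948 ≈ 1.1462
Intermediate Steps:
A = 90 (A = -19 + 109 = 90)
z = 11506/4693 (z = -4*(20451 - 3192)/(-18255 - 9903) = -69036/(-28158) = -69036*(-1)/28158 = -4*(-5753/9386) = 11506/4693 ≈ 2.4517)
D(a) = -5/4 + 1/(-108 + a) (D(a) = -5/4 + 1/(a - 108) = -5/4 + 1/(-108 + a))
D(A) + z = (544 - 5*90)/(4*(-108 + 90)) + 11506/4693 = (¼)*(544 - 450)/(-18) + 11506/4693 = (¼)*(-1/18)*94 + 11506/4693 = -47/36 + 11506/4693 = 193645/168948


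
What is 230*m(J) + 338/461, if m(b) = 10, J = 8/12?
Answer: 1060638/461 ≈ 2300.7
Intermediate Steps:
J = ⅔ (J = 8*(1/12) = ⅔ ≈ 0.66667)
230*m(J) + 338/461 = 230*10 + 338/461 = 2300 + 338*(1/461) = 2300 + 338/461 = 1060638/461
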